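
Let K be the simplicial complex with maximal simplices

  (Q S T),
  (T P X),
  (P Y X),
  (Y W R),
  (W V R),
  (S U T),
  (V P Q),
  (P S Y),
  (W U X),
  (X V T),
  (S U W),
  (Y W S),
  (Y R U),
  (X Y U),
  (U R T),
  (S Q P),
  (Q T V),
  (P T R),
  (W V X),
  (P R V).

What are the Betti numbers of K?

b_0 = 1, b_1 = 1, b_2 = 0.

K has 10 vertices, 30 edges, 20 triangles.
rank ∂_0 = 0, rank ∂_1 = 9 ⇒ b_0 = 10 − 0 − 9 = 1; all invariant factors of ∂_1 are 1 so no torsion. So H_0 = Z.
rank ∂_1 = 9, rank ∂_2 = 20 ⇒ b_1 = 30 − 9 − 20 = 1; ∂_2 has invariant factor(s) [2] giving torsion. So H_1 = Z × Z/2.
rank ∂_2 = 20, rank ∂_3 = 0 ⇒ b_2 = 20 − 20 − 0 = 0. So H_2 = 0.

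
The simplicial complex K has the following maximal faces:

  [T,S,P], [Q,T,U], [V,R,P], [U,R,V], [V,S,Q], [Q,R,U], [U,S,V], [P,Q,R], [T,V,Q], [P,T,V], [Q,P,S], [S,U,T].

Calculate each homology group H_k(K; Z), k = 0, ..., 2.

K has 7 vertices, 18 edges, 12 triangles.
rank ∂_0 = 0, rank ∂_1 = 6 ⇒ b_0 = 7 − 0 − 6 = 1; all invariant factors of ∂_1 are 1 so no torsion. So H_0 ≅ Z.
rank ∂_1 = 6, rank ∂_2 = 12 ⇒ b_1 = 18 − 6 − 12 = 0; ∂_2 has invariant factor(s) [2] giving torsion. So H_1 ≅ Z/2.
rank ∂_2 = 12, rank ∂_3 = 0 ⇒ b_2 = 12 − 12 − 0 = 0. So H_2 ≅ 0.

H_0 = Z,  H_1 = Z/2,  H_2 = 0.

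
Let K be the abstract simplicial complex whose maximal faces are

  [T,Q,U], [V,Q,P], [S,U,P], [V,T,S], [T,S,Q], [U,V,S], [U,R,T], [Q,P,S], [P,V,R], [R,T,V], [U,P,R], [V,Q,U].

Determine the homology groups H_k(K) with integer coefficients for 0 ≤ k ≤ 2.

H_0 = Z,  H_1 = Z/2Z,  H_2 = 0.

Fix the vertex order P < Q < R < S < T < U < V and write every simplex with vertices in increasing order. Then dim K = 2 and the simplices of K are:

  0-simplices (7): P, Q, R, S, T, U, V
  1-simplices (18): PQ, PR, PS, PU, PV, QS, QT, QU, QV, RT, RU, RV, ST, SU, SV, TU, TV, UV
  2-simplices (12): PQS, PQV, PRU, PRV, PSU, QST, QTU, QUV, RTU, RTV, STV, SUV

so the chain groups are C_0 ≅ Z^7, C_1 ≅ Z^18, C_2 ≅ Z^12.

Boundary ∂_1: C_1 → C_0 sends each edge [p,q] (with p < q) to q − p.
As a 7×18 matrix over Z this has rank 6, with invariant factors (1,1,1,1,1,1).

Boundary ∂_2: C_2 → C_1 acts by ∂[p,q,r] = [q,r] − [p,r] + [p,q]. For instance
  ∂PQV = QV − PV + PQ,
  ∂PSU = SU − PU + PS.
This gives a 18×12 integer matrix of rank 12; reducing to Smith normal form yields diagonal entries (1,1,1,1,1,1,1,1,1,1,1,2).

Now H_k = ker ∂_k / im ∂_{k+1}, so:

  H_0: rank C_0 − rank ∂_1 = 7 − 6 = 1, and the invariant factors of ∂_1 are all 1, so H_0 = Z.
  H_1: rank ker ∂_1 − rank ∂_2 = (18 − 6) − 12 = 0, and ∂_2 has invariant factor 2 > 1, so H_1 = Z/2Z.
  H_2: rank ker ∂_2 − rank ∂_3 = (12 − 12) − 0 = 0, and there is no ∂_3, so H_2 = 0.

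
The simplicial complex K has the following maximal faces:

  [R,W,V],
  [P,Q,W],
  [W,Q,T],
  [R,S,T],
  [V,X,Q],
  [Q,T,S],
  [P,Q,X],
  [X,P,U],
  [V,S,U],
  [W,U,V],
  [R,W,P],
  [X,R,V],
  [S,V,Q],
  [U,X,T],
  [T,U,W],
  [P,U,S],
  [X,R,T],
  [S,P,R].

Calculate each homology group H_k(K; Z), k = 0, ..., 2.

Take the total order P < Q < R < S < T < U < V < W < X on the vertex set. Then K (dimension 2) consists of the simplices:

  0-simplices (9): P, Q, R, S, T, U, V, W, X
  1-simplices (27): PQ, PR, PS, PU, PW, PX, QS, QT, QV, QW, QX, RS, RT, RV, RW, RX, ST, SU, SV, TU, TW, TX, UV, UW, UX, VW, VX
  2-simplices (18): PQW, PQX, PRS, PRW, PSU, PUX, QST, QSV, QTW, QVX, RST, RTX, RVW, RVX, SUV, TUW, TUX, UVW

so the chain groups are C_0 ≅ Z^9, C_1 ≅ Z^27, C_2 ≅ Z^18.

The boundary map ∂_1: C_1 → C_0 is given by ∂[p,q] = [q] − [p].
The 9×27 boundary matrix has rank 8 and Smith normal form diag(1,1,1,1,1,1,1,1).

Boundary ∂_2: C_2 → C_1 maps a triangle to the signed sum of its edges. For instance
  ∂RST = ST − RT + RS,
  ∂RVW = VW − RW + RV.
This gives a 27×18 integer matrix of rank 17; reducing to Smith normal form yields diagonal entries (1,1,1,1,1,1,1,1,1,1,1,1,1,1,1,1,1).

Computing H_k = (kernel of ∂_k) / (image of ∂_{k+1}):

  H_0: rank C_0 − rank ∂_1 = 9 − 8 = 1, and the invariant factors of ∂_1 are all 1, so H_0 = Z.
  H_1: rank ker ∂_1 − rank ∂_2 = (27 − 8) − 17 = 2, and the invariant factors of ∂_2 are all 1, so H_1 = Z^2.
  H_2: rank ker ∂_2 − rank ∂_3 = (18 − 17) − 0 = 1, and there is no ∂_3, so H_2 = Z.

As a check, the Euler characteristic is 9 − 27 + 18 = 0, which agrees with 1 − 2 + 1 = 0.
(K is a triangulation of the torus T^2.)

H_0 = Z,  H_1 = Z^2,  H_2 = Z.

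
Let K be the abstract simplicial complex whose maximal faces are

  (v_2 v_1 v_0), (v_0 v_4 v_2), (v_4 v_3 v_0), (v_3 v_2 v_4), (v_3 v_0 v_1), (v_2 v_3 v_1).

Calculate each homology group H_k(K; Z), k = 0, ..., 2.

H_0 = Z,  H_1 = 0,  H_2 = Z.

Order the vertices as v_0 < v_1 < v_2 < v_3 < v_4. Listing each simplex with vertices in this order, K has dimension 2 with simplices:

  0-simplices (5): [v_0], [v_1], [v_2], [v_3], [v_4]
  1-simplices (9): [v_0,v_1], [v_0,v_2], [v_0,v_3], [v_0,v_4], [v_1,v_2], [v_1,v_3], [v_2,v_3], [v_2,v_4], [v_3,v_4]
  2-simplices (6): [v_0,v_1,v_2], [v_0,v_1,v_3], [v_0,v_2,v_4], [v_0,v_3,v_4], [v_1,v_2,v_3], [v_2,v_3,v_4]

giving chain groups C_0 ≅ Z^5, C_1 ≅ Z^9, C_2 ≅ Z^6.

The boundary map ∂_1: C_1 → C_0 maps an edge to its endpoints' difference, ∂[p,q] = q − p. For instance
  ∂[v_1,v_3] = [v_3] − [v_1].
As a 5×9 matrix over Z this has rank 4, with invariant factors (1,1,1,1).

Boundary ∂_2: C_2 → C_1 maps a triangle to the signed sum of its edges. For instance
  ∂[v_0,v_1,v_3] = [v_1,v_3] − [v_0,v_3] + [v_0,v_1],
  ∂[v_1,v_2,v_3] = [v_2,v_3] − [v_1,v_3] + [v_1,v_2].
As a 9×6 matrix over Z this has rank 5, with invariant factors (1,1,1,1,1).

Reading off H_k = ker ∂_k / im ∂_{k+1}:

  H_0: rank C_0 − rank ∂_1 = 5 − 4 = 1, and the invariant factors of ∂_1 are all 1, so H_0 = Z.
  H_1: rank ker ∂_1 − rank ∂_2 = (9 − 4) − 5 = 0, and the invariant factors of ∂_2 are all 1, so H_1 = 0.
  H_2: rank ker ∂_2 − rank ∂_3 = (6 − 5) − 0 = 1, and there is no ∂_3, so H_2 = Z.

As a check, the Euler characteristic is 5 − 9 + 6 = 2, which agrees with 1 − 0 + 1 = 2.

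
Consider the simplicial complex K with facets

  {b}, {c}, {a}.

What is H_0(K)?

H_0 ≅ Z^3.

Fix the vertex order a < b < c and write every simplex with vertices in increasing order. Then dim K = 0 and the simplices of K are:

  0-simplices (3): a, b, c

giving chain groups C_0 ≅ Z^3.

From H_k ≅ ker(∂_k) / im(∂_{k+1}) we obtain:

  H_0: rank C_0 − rank ∂_1 = 3 − 0 = 3, and there is no ∂_1, so H_0 ≅ Z^3.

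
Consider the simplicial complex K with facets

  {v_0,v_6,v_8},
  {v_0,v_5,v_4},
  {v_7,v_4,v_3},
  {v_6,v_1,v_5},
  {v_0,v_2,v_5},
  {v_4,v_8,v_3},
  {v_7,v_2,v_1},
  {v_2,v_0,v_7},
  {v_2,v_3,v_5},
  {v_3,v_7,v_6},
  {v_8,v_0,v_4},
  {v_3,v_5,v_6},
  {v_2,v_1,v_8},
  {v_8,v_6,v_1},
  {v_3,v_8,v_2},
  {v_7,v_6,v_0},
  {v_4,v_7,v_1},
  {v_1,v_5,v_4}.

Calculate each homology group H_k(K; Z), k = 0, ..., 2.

H_0 ≅ Z,  H_1 ≅ Z^2,  H_2 ≅ Z.

Fix the vertex order v_0 < v_1 < v_2 < v_3 < v_4 < v_5 < v_6 < v_7 < v_8 and write every simplex with vertices in increasing order. Then dim K = 2 and the simplices of K are:

  0-simplices (9): [v_0], [v_1], [v_2], [v_3], [v_4], [v_5], [v_6], [v_7], [v_8]
  1-simplices (27): (27 of them)
  2-simplices (18): (18 of them)

giving chain groups C_0 ≅ Z^9, C_1 ≅ Z^27, C_2 ≅ Z^18.

∂_1: C_1 → C_0 is given by ∂[p,q] = [q] − [p]. For instance
  ∂[v_0,v_4] = [v_4] − [v_0].
The 9×27 boundary matrix has rank 8 and Smith normal form diag(1,1,1,1,1,1,1,1).

∂_2: C_2 → C_1 acts by ∂[p,q,r] = [q,r] − [p,r] + [p,q]. For instance
  ∂[v_1,v_2,v_7] = [v_2,v_7] − [v_1,v_7] + [v_1,v_2],
  ∂[v_2,v_3,v_8] = [v_3,v_8] − [v_2,v_8] + [v_2,v_3].
The resulting 27×18 matrix has rank 17, and its Smith normal form has invariant factors (1,1,1,1,1,1,1,1,1,1,1,1,1,1,1,1,1).

Now H_k = ker ∂_k / im ∂_{k+1}, so:

  H_0: rank C_0 − rank ∂_1 = 9 − 8 = 1, and the invariant factors of ∂_1 are all 1, so H_0 ≅ Z.
  H_1: rank ker ∂_1 − rank ∂_2 = (27 − 8) − 17 = 2, and the invariant factors of ∂_2 are all 1, so H_1 ≅ Z^2.
  H_2: rank ker ∂_2 − rank ∂_3 = (18 − 17) − 0 = 1, and there is no ∂_3, so H_2 ≅ Z.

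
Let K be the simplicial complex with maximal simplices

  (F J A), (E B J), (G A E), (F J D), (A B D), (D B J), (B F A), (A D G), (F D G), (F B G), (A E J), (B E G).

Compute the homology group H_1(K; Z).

We work with the vertex ordering A < B < D < E < F < G < J. The simplices of K, each written with vertices in increasing order, are:

  0-simplices (7): A, B, D, E, F, G, J
  1-simplices (18): AB, AD, AE, AF, AG, AJ, BD, BE, BF, BG, BJ, DF, DG, DJ, EG, EJ, FG, FJ
  2-simplices (12): ABD, ABF, ADG, AEG, AEJ, AFJ, BDJ, BEG, BEJ, BFG, DFG, DFJ

Hence C_0 ≅ Z^7, C_1 ≅ Z^18, C_2 ≅ Z^12.

Boundary ∂_1: C_1 → C_0 sends each edge [p,q] (with p < q) to q − p. For instance
  ∂DJ = J − D.
The resulting 7×18 matrix has rank 6, and its Smith normal form has invariant factors (1,1,1,1,1,1).

Boundary ∂_2: C_2 → C_1 acts by ∂[p,q,r] = [q,r] − [p,r] + [p,q]. For instance
  ∂BDJ = DJ − BJ + BD,
  ∂BFG = FG − BG + BF.
The 18×12 boundary matrix has rank 12 and Smith normal form diag(1,1,1,1,1,1,1,1,1,1,1,2).

Now H_k = ker ∂_k / im ∂_{k+1}, so:

  H_1: rank ker ∂_1 − rank ∂_2 = (18 − 6) − 12 = 0, and ∂_2 has invariant factor 2 > 1, so H_1 = Z/2Z.

H_1 ≅ Z/2Z.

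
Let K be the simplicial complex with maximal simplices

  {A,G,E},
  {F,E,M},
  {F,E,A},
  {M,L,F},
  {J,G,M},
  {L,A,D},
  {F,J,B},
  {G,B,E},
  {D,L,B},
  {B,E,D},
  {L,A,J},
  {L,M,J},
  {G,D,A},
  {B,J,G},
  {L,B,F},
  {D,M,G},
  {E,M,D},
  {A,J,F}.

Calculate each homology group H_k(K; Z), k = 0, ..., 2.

Order the vertices as A < B < D < E < F < G < J < L < M. Listing each simplex with vertices in this order, K has dimension 2 with simplices:

  0-simplices (9): A, B, D, E, F, G, J, L, M
  1-simplices (27): AD, AE, AF, AG, AJ, AL, BD, BE, BF, BG, BJ, BL, DE, DG, DL, DM, EF, EG, EM, FJ, FL, FM, GJ, GM, JL, JM, LM
  2-simplices (18): ADG, ADL, AEF, AEG, AFJ, AJL, BDE, BDL, BEG, BFJ, BFL, BGJ, DEM, DGM, EFM, FLM, GJM, JLM

giving chain groups C_0 ≅ Z^9, C_1 ≅ Z^27, C_2 ≅ Z^18.

Boundary ∂_1: C_1 → C_0 sends each edge [p,q] (with p < q) to q − p. For instance
  ∂GM = M − G.
As a 9×27 matrix over Z this has rank 8, with invariant factors (1,1,1,1,1,1,1,1).

Boundary ∂_2: C_2 → C_1 sends each 2-simplex [p,q,r] to [q,r] − [p,r] + [p,q]. For instance
  ∂JLM = LM − JM + JL,
  ∂BFJ = FJ − BJ + BF.
The 27×18 boundary matrix has rank 18 and Smith normal form diag(1,1,1,1,1,1,1,1,1,1,1,1,1,1,1,1,1,2).

Computing H_k = (kernel of ∂_k) / (image of ∂_{k+1}):

  H_0: rank C_0 − rank ∂_1 = 9 − 8 = 1, and the invariant factors of ∂_1 are all 1, so H_0 ≅ Z.
  H_1: rank ker ∂_1 − rank ∂_2 = (27 − 8) − 18 = 1, and ∂_2 has invariant factor 2 > 1, so H_1 ≅ Z ⊕ Z/2.
  H_2: rank ker ∂_2 − rank ∂_3 = (18 − 18) − 0 = 0, and there is no ∂_3, so H_2 ≅ 0.

As a check, the Euler characteristic is 9 − 27 + 18 = 0, which agrees with 1 − 1 + 0 = 0.
(K is a triangulation of the Klein bottle.)

H_0 = Z,  H_1 = Z ⊕ Z/2,  H_2 = 0.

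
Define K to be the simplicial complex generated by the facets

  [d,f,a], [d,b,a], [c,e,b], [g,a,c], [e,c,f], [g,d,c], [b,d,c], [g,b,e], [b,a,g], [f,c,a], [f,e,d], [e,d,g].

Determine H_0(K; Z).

K has 7 vertices, 18 edges, 12 triangles.
rank ∂_0 = 0, rank ∂_1 = 6 ⇒ b_0 = 7 − 0 − 6 = 1; all invariant factors of ∂_1 are 1 so no torsion. So H_0 = Z.

H_0 ≅ Z.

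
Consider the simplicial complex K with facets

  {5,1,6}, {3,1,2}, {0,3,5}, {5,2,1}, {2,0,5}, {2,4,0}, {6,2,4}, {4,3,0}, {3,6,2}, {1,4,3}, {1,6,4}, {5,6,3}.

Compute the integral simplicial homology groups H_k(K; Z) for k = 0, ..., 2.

Fix the vertex order 0 < 1 < 2 < 3 < 4 < 5 < 6 and write every simplex with vertices in increasing order. Then dim K = 2 and the simplices of K are:

  0-simplices (7): [0], [1], [2], [3], [4], [5], [6]
  1-simplices (18): [0,2], [0,3], [0,4], [0,5], [1,2], [1,3], [1,4], [1,5], [1,6], [2,3], [2,4], [2,5], [2,6], [3,4], [3,5], [3,6], [4,6], [5,6]
  2-simplices (12): [0,2,4], [0,2,5], [0,3,4], [0,3,5], [1,2,3], [1,2,5], [1,3,4], [1,4,6], [1,5,6], [2,3,6], [2,4,6], [3,5,6]

Hence C_0 ≅ Z^7, C_1 ≅ Z^18, C_2 ≅ Z^12.

∂_1: C_1 → C_0 is given by ∂[p,q] = [q] − [p]. For instance
  ∂[3,5] = [5] − [3].
The resulting 7×18 matrix has rank 6, and its Smith normal form has invariant factors (1,1,1,1,1,1).

The boundary map ∂_2: C_2 → C_1 maps a triangle to the signed sum of its edges. For instance
  ∂[1,2,5] = [2,5] − [1,5] + [1,2],
  ∂[1,2,3] = [2,3] − [1,3] + [1,2].
This gives a 18×12 integer matrix of rank 12; reducing to Smith normal form yields diagonal entries (1,1,1,1,1,1,1,1,1,1,1,2).

Now H_k = ker ∂_k / im ∂_{k+1}, so:

  H_0: rank C_0 − rank ∂_1 = 7 − 6 = 1, and the invariant factors of ∂_1 are all 1, so H_0 ≅ Z.
  H_1: rank ker ∂_1 − rank ∂_2 = (18 − 6) − 12 = 0, and ∂_2 has invariant factor 2 > 1, so H_1 ≅ Z/2.
  H_2: rank ker ∂_2 − rank ∂_3 = (12 − 12) − 0 = 0, and there is no ∂_3, so H_2 ≅ 0.

H_0 ≅ Z,  H_1 ≅ Z/2,  H_2 = 0.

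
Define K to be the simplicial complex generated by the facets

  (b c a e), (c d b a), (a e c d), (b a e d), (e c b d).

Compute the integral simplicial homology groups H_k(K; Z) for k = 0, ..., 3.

H_0 = Z,  H_1 = 0,  H_2 = 0,  H_3 = Z.

We work with the vertex ordering a < b < c < d < e. The simplices of K, each written with vertices in increasing order, are:

  0-simplices (5): a, b, c, d, e
  1-simplices (10): ab, ac, ad, ae, bc, bd, be, cd, ce, de
  2-simplices (10): abc, abd, abe, acd, ace, ade, bcd, bce, bde, cde
  3-simplices (5): abcd, abce, abde, acde, bcde

Hence C_0 ≅ Z^5, C_1 ≅ Z^10, C_2 ≅ Z^10, C_3 ≅ Z^5.

∂_1: C_1 → C_0 is given by ∂[p,q] = [q] − [p]. For instance
  ∂cd = d − c.
As a 5×10 matrix over Z this has rank 4, with invariant factors (1,1,1,1).

Boundary ∂_2: C_2 → C_1 sends each 2-simplex [p,q,r] to [q,r] − [p,r] + [p,q]. For instance
  ∂abd = bd − ad + ab,
  ∂acd = cd − ad + ac.
As a 10×10 matrix over Z this has rank 6, with invariant factors (1,1,1,1,1,1).

The boundary map ∂_3: C_3 → C_2 sends each 3-simplex σ to the alternating sum Σ_i (−1)^i (σ with its i-th vertex removed). For instance
  ∂abce = bce − ace + abe − abc,
  ∂bcde = cde − bde + bce − bcd.
This gives a 10×5 integer matrix of rank 4; reducing to Smith normal form yields diagonal entries (1,1,1,1).

Now H_k = ker ∂_k / im ∂_{k+1}, so:

  H_0: rank C_0 − rank ∂_1 = 5 − 4 = 1, and the invariant factors of ∂_1 are all 1, so H_0 = Z.
  H_1: rank ker ∂_1 − rank ∂_2 = (10 − 4) − 6 = 0, and the invariant factors of ∂_2 are all 1, so H_1 = 0.
  H_2: rank ker ∂_2 − rank ∂_3 = (10 − 6) − 4 = 0, and the invariant factors of ∂_3 are all 1, so H_2 = 0.
  H_3: rank ker ∂_3 − rank ∂_4 = (5 − 4) − 0 = 1, and there is no ∂_4, so H_3 = Z.

(K is a triangulation of the 3-sphere S^3.)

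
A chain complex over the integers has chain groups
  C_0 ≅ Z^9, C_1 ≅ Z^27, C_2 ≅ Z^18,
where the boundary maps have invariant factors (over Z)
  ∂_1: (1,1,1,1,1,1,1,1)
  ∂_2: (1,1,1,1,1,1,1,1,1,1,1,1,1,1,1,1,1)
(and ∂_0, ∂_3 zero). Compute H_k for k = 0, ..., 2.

H_0 = Z,  H_1 = Z^2,  H_2 = Z.

H_0: b_0 = 9 − 0 − 8 = 1; torsion from ∂_1 factors > 1: none. So H_0 = Z.
H_1: b_1 = 27 − 8 − 17 = 2; torsion from ∂_2 factors > 1: none. So H_1 = Z^2.
H_2: b_2 = 18 − 17 − 0 = 1; torsion from ∂_3 factors > 1: none. So H_2 = Z.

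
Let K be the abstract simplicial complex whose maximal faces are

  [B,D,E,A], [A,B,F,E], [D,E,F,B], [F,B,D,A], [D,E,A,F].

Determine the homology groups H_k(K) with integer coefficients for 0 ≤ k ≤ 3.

Order the vertices as A < B < D < E < F. Listing each simplex with vertices in this order, K has dimension 3 with simplices:

  0-simplices (5): A, B, D, E, F
  1-simplices (10): AB, AD, AE, AF, BD, BE, BF, DE, DF, EF
  2-simplices (10): ABD, ABE, ABF, ADE, ADF, AEF, BDE, BDF, BEF, DEF
  3-simplices (5): ABDE, ABDF, ABEF, ADEF, BDEF

Hence C_0 ≅ Z^5, C_1 ≅ Z^10, C_2 ≅ Z^10, C_3 ≅ Z^5.

∂_1: C_1 → C_0 maps an edge to its endpoints' difference, ∂[p,q] = q − p. For instance
  ∂DF = F − D.
As a 5×10 matrix over Z this has rank 4, with invariant factors (1,1,1,1).

Boundary ∂_2: C_2 → C_1 maps a triangle to the signed sum of its edges. For instance
  ∂ADF = DF − AF + AD,
  ∂BEF = EF − BF + BE.
The 10×10 boundary matrix has rank 6 and Smith normal form diag(1,1,1,1,1,1).

Boundary ∂_3: C_3 → C_2 sends each 3-simplex σ to the alternating sum Σ_i (−1)^i (σ with its i-th vertex removed). For instance
  ∂ABDF = BDF − ADF + ABF − ABD,
  ∂ADEF = DEF − AEF + ADF − ADE.
As a 10×5 matrix over Z this has rank 4, with invariant factors (1,1,1,1).

Now H_k = ker ∂_k / im ∂_{k+1}, so:

  H_0: rank C_0 − rank ∂_1 = 5 − 4 = 1, and the invariant factors of ∂_1 are all 1, so H_0 = Z.
  H_1: rank ker ∂_1 − rank ∂_2 = (10 − 4) − 6 = 0, and the invariant factors of ∂_2 are all 1, so H_1 = 0.
  H_2: rank ker ∂_2 − rank ∂_3 = (10 − 6) − 4 = 0, and the invariant factors of ∂_3 are all 1, so H_2 = 0.
  H_3: rank ker ∂_3 − rank ∂_4 = (5 − 4) − 0 = 1, and there is no ∂_4, so H_3 = Z.

(K is a triangulation of the 3-sphere S^3.)

H_0 = Z,  H_1 = 0,  H_2 = 0,  H_3 = Z.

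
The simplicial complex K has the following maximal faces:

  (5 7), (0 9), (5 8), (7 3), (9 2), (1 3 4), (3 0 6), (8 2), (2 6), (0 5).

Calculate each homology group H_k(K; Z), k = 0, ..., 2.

Take the total order 0 < 1 < 2 < 3 < 4 < 5 < 6 < 7 < 8 < 9 on the vertex set. Then K (dimension 2) consists of the simplices:

  0-simplices (10): [0], [1], [2], [3], [4], [5], [6], [7], [8], [9]
  1-simplices (14): [0,3], [0,5], [0,6], [0,9], [1,3], [1,4], [2,6], [2,8], [2,9], [3,4], [3,6], [3,7], [5,7], [5,8]
  2-simplices (2): [0,3,6], [1,3,4]

Hence C_0 ≅ Z^10, C_1 ≅ Z^14, C_2 ≅ Z^2.

∂_1: C_1 → C_0 sends each edge [p,q] (with p < q) to q − p.
The 10×14 boundary matrix has rank 9 and Smith normal form diag(1,1,1,1,1,1,1,1,1).

∂_2: C_2 → C_1 acts by ∂[p,q,r] = [q,r] − [p,r] + [p,q]. For instance
  ∂[1,3,4] = [3,4] − [1,4] + [1,3],
  ∂[0,3,6] = [3,6] − [0,6] + [0,3].
This gives a 14×2 integer matrix of rank 2; reducing to Smith normal form yields diagonal entries (1,1).

Now H_k = ker ∂_k / im ∂_{k+1}, so:

  H_0: rank C_0 − rank ∂_1 = 10 − 9 = 1, and the invariant factors of ∂_1 are all 1, so H_0 ≅ Z.
  H_1: rank ker ∂_1 − rank ∂_2 = (14 − 9) − 2 = 3, and the invariant factors of ∂_2 are all 1, so H_1 ≅ Z^3.
  H_2: rank ker ∂_2 − rank ∂_3 = (2 − 2) − 0 = 0, and there is no ∂_3, so H_2 ≅ 0.

H_0 = Z,  H_1 = Z^3,  H_2 = 0.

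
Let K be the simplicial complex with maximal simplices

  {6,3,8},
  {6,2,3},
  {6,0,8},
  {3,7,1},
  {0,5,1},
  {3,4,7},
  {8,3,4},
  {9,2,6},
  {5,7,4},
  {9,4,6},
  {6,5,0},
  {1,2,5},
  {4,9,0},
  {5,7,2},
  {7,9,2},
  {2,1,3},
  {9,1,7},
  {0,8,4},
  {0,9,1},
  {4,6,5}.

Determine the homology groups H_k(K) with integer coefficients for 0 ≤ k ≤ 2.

H_0 ≅ Z,  H_1 ≅ Z ⊕ Z/2,  H_2 = 0.

We work with the vertex ordering 0 < 1 < 2 < 3 < 4 < 5 < 6 < 7 < 8 < 9. The simplices of K, each written with vertices in increasing order, are:

  0-simplices (10): [0], [1], [2], [3], [4], [5], [6], [7], [8], [9]
  1-simplices (30): (30 of them)
  2-simplices (20): (20 of them)

so the chain groups are C_0 ≅ Z^10, C_1 ≅ Z^30, C_2 ≅ Z^20.

The boundary map ∂_1: C_1 → C_0 maps an edge to its endpoints' difference, ∂[p,q] = q − p. For instance
  ∂[1,9] = [9] − [1].
As a 10×30 matrix over Z this has rank 9, with invariant factors (1,1,1,1,1,1,1,1,1).

∂_2: C_2 → C_1 sends each 2-simplex [p,q,r] to [q,r] − [p,r] + [p,q]. For instance
  ∂[0,1,5] = [1,5] − [0,5] + [0,1],
  ∂[3,4,7] = [4,7] − [3,7] + [3,4].
The 30×20 boundary matrix has rank 20 and Smith normal form diag(1,1,1,1,1,1,1,1,1,1,1,1,1,1,1,1,1,1,1,2).

Now H_k = ker ∂_k / im ∂_{k+1}, so:

  H_0: rank C_0 − rank ∂_1 = 10 − 9 = 1, and the invariant factors of ∂_1 are all 1, so H_0 = Z.
  H_1: rank ker ∂_1 − rank ∂_2 = (30 − 9) − 20 = 1, and ∂_2 has invariant factor 2 > 1, so H_1 = Z ⊕ Z/2.
  H_2: rank ker ∂_2 − rank ∂_3 = (20 − 20) − 0 = 0, and there is no ∂_3, so H_2 = 0.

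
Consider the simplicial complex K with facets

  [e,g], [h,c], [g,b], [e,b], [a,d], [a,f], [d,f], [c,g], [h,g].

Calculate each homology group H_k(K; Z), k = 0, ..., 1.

Order the vertices as a < b < c < d < e < f < g < h. Listing each simplex with vertices in this order, K has dimension 1 with simplices:

  0-simplices (8): a, b, c, d, e, f, g, h
  1-simplices (9): ad, af, be, bg, cg, ch, df, eg, gh

Hence C_0 ≅ Z^8, C_1 ≅ Z^9.

The boundary map ∂_1: C_1 → C_0 maps an edge to its endpoints' difference, ∂[p,q] = q − p. For instance
  ∂df = f − d.
This gives a 8×9 integer matrix of rank 6; reducing to Smith normal form yields diagonal entries (1,1,1,1,1,1).

Now H_k = ker ∂_k / im ∂_{k+1}, so:

  H_0: rank C_0 − rank ∂_1 = 8 − 6 = 2, and the invariant factors of ∂_1 are all 1, so H_0 = Z^2.
  H_1: rank ker ∂_1 − rank ∂_2 = (9 − 6) − 0 = 3, and there is no ∂_2, so H_1 = Z^3.

(K is a triangulation of the disjoint union of the circle S^1 and a wedge of 2 circles.)

H_0 ≅ Z^2,  H_1 ≅ Z^3.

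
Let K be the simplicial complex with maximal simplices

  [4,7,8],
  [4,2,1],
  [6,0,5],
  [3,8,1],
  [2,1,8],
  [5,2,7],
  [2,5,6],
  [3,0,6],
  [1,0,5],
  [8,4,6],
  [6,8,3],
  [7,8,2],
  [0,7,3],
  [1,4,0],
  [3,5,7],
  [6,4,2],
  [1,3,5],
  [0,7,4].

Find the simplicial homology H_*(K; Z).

H_0 = Z,  H_1 = Z ⊕ Z/2,  H_2 = 0.

We work with the vertex ordering 0 < 1 < 2 < 3 < 4 < 5 < 6 < 7 < 8. The simplices of K, each written with vertices in increasing order, are:

  0-simplices (9): [0], [1], [2], [3], [4], [5], [6], [7], [8]
  1-simplices (27): (27 of them)
  2-simplices (18): [0,1,4], [0,1,5], [0,3,6], [0,3,7], [0,4,7], [0,5,6], [1,2,4], [1,2,8], [1,3,5], [1,3,8], [2,4,6], [2,5,6], [2,5,7], [2,7,8], [3,5,7], [3,6,8], [4,6,8], [4,7,8]

so the chain groups are C_0 ≅ Z^9, C_1 ≅ Z^27, C_2 ≅ Z^18.

Boundary ∂_1: C_1 → C_0 maps an edge to its endpoints' difference, ∂[p,q] = q − p. For instance
  ∂[1,2] = [2] − [1].
The 9×27 boundary matrix has rank 8 and Smith normal form diag(1,1,1,1,1,1,1,1).

The boundary map ∂_2: C_2 → C_1 acts by ∂[p,q,r] = [q,r] − [p,r] + [p,q]. For instance
  ∂[0,1,5] = [1,5] − [0,5] + [0,1],
  ∂[2,5,7] = [5,7] − [2,7] + [2,5].
This gives a 27×18 integer matrix of rank 18; reducing to Smith normal form yields diagonal entries (1,1,1,1,1,1,1,1,1,1,1,1,1,1,1,1,1,2).

Reading off H_k = ker ∂_k / im ∂_{k+1}:

  H_0: rank C_0 − rank ∂_1 = 9 − 8 = 1, and the invariant factors of ∂_1 are all 1, so H_0 ≅ Z.
  H_1: rank ker ∂_1 − rank ∂_2 = (27 − 8) − 18 = 1, and ∂_2 has invariant factor 2 > 1, so H_1 ≅ Z ⊕ Z/2.
  H_2: rank ker ∂_2 − rank ∂_3 = (18 − 18) − 0 = 0, and there is no ∂_3, so H_2 ≅ 0.

As a check, the Euler characteristic is 9 − 27 + 18 = 0, which agrees with 1 − 1 + 0 = 0.
(K is a triangulation of the Klein bottle.)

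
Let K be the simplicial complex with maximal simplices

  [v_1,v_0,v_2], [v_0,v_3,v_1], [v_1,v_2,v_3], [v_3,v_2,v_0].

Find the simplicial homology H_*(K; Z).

Order the vertices as v_0 < v_1 < v_2 < v_3. Listing each simplex with vertices in this order, K has dimension 2 with simplices:

  0-simplices (4): [v_0], [v_1], [v_2], [v_3]
  1-simplices (6): [v_0,v_1], [v_0,v_2], [v_0,v_3], [v_1,v_2], [v_1,v_3], [v_2,v_3]
  2-simplices (4): [v_0,v_1,v_2], [v_0,v_1,v_3], [v_0,v_2,v_3], [v_1,v_2,v_3]

so the chain groups are C_0 ≅ Z^4, C_1 ≅ Z^6, C_2 ≅ Z^4.

∂_1: C_1 → C_0 maps an edge to its endpoints' difference, ∂[p,q] = q − p. For instance
  ∂[v_1,v_2] = [v_2] − [v_1].
The resulting 4×6 matrix has rank 3, and its Smith normal form has invariant factors (1,1,1).

The boundary map ∂_2: C_2 → C_1 sends each 2-simplex [p,q,r] to [q,r] − [p,r] + [p,q]. For instance
  ∂[v_0,v_1,v_2] = [v_1,v_2] − [v_0,v_2] + [v_0,v_1],
  ∂[v_0,v_2,v_3] = [v_2,v_3] − [v_0,v_3] + [v_0,v_2].
The resulting 6×4 matrix has rank 3, and its Smith normal form has invariant factors (1,1,1).

Now H_k = ker ∂_k / im ∂_{k+1}, so:

  H_0: rank C_0 − rank ∂_1 = 4 − 3 = 1, and the invariant factors of ∂_1 are all 1, so H_0 ≅ Z.
  H_1: rank ker ∂_1 − rank ∂_2 = (6 − 3) − 3 = 0, and the invariant factors of ∂_2 are all 1, so H_1 ≅ 0.
  H_2: rank ker ∂_2 − rank ∂_3 = (4 − 3) − 0 = 1, and there is no ∂_3, so H_2 ≅ Z.

As a check, the Euler characteristic is 4 − 6 + 4 = 2, which agrees with 1 − 0 + 1 = 2.

H_0 ≅ Z,  H_1 = 0,  H_2 ≅ Z.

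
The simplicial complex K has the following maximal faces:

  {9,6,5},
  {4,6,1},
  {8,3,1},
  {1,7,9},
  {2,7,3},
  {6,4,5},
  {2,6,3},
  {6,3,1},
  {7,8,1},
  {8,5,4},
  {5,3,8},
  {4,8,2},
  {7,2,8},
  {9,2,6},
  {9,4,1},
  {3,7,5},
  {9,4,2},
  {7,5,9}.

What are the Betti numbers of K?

Fix the vertex order 1 < 2 < 3 < 4 < 5 < 6 < 7 < 8 < 9 and write every simplex with vertices in increasing order. Then dim K = 2 and the simplices of K are:

  0-simplices (9): [1], [2], [3], [4], [5], [6], [7], [8], [9]
  1-simplices (27): (27 of them)
  2-simplices (18): [1,3,6], [1,3,8], [1,4,6], [1,4,9], [1,7,8], [1,7,9], [2,3,6], [2,3,7], [2,4,8], [2,4,9], [2,6,9], [2,7,8], [3,5,7], [3,5,8], [4,5,6], [4,5,8], [5,6,9], [5,7,9]

giving chain groups C_0 ≅ Z^9, C_1 ≅ Z^27, C_2 ≅ Z^18.

Boundary ∂_1: C_1 → C_0 sends each edge [p,q] (with p < q) to q − p. For instance
  ∂[3,7] = [7] − [3].
As a 9×27 matrix over Z this has rank 8, with invariant factors (1,1,1,1,1,1,1,1).

The boundary map ∂_2: C_2 → C_1 acts by ∂[p,q,r] = [q,r] − [p,r] + [p,q]. For instance
  ∂[2,7,8] = [7,8] − [2,8] + [2,7],
  ∂[1,3,8] = [3,8] − [1,8] + [1,3].
As a 27×18 matrix over Z this has rank 18, with invariant factors (1,1,1,1,1,1,1,1,1,1,1,1,1,1,1,1,1,2).

Computing H_k = (kernel of ∂_k) / (image of ∂_{k+1}):

  H_0: rank C_0 − rank ∂_1 = 9 − 8 = 1, and the invariant factors of ∂_1 are all 1, so H_0 = Z.
  H_1: rank ker ∂_1 − rank ∂_2 = (27 − 8) − 18 = 1, and ∂_2 has invariant factor 2 > 1, so H_1 = Z × Z/2.
  H_2: rank ker ∂_2 − rank ∂_3 = (18 − 18) − 0 = 0, and there is no ∂_3, so H_2 = 0.

Hence the Betti numbers are b_0 = 1, b_1 = 1, b_2 = 0.

b_0 = 1, b_1 = 1, b_2 = 0.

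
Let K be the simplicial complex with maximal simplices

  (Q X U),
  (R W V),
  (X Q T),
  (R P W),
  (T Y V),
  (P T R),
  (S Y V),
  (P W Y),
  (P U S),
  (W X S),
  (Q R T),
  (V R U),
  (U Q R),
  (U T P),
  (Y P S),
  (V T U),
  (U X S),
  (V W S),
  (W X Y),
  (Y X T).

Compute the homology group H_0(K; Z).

H_0 ≅ Z.

We work with the vertex ordering P < Q < R < S < T < U < V < W < X < Y. The simplices of K, each written with vertices in increasing order, are:

  0-simplices (10): P, Q, R, S, T, U, V, W, X, Y
  1-simplices (30): PR, PS, PT, PU, PW, PY, QR, QT, QU, QX, RT, RU, RV, RW, SU, SV, SW, SX, SY, TU, TV, TX, TY, UV, UX, VW, VY, WX, WY, XY
  2-simplices (20): PRT, PRW, PSU, PSY, PTU, PWY, QRT, QRU, QTX, QUX, RUV, RVW, SUX, SVW, SVY, SWX, TUV, TVY, TXY, WXY

Hence C_0 ≅ Z^10, C_1 ≅ Z^30, C_2 ≅ Z^20.

The boundary map ∂_1: C_1 → C_0 maps an edge to its endpoints' difference, ∂[p,q] = q − p. For instance
  ∂RV = V − R.
This gives a 10×30 integer matrix of rank 9; reducing to Smith normal form yields diagonal entries (1,1,1,1,1,1,1,1,1).

The boundary map ∂_2: C_2 → C_1 sends each 2-simplex [p,q,r] to [q,r] − [p,r] + [p,q]. For instance
  ∂PWY = WY − PY + PW,
  ∂TVY = VY − TY + TV.
The resulting 30×20 matrix has rank 20, and its Smith normal form has invariant factors (1,1,1,1,1,1,1,1,1,1,1,1,1,1,1,1,1,1,1,2).

Reading off H_k = ker ∂_k / im ∂_{k+1}:

  H_0: rank C_0 − rank ∂_1 = 10 − 9 = 1, and the invariant factors of ∂_1 are all 1, so H_0 ≅ Z.

(K is a triangulation of the Klein bottle.)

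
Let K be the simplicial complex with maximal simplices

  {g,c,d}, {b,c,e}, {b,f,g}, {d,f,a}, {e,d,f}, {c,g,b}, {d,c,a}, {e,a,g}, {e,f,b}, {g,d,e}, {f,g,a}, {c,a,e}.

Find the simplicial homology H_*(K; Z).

H_0 ≅ Z,  H_1 ≅ Z/2,  H_2 = 0.

Fix the vertex order a < b < c < d < e < f < g and write every simplex with vertices in increasing order. Then dim K = 2 and the simplices of K are:

  0-simplices (7): a, b, c, d, e, f, g
  1-simplices (18): ac, ad, ae, af, ag, bc, be, bf, bg, cd, ce, cg, de, df, dg, ef, eg, fg
  2-simplices (12): acd, ace, adf, aeg, afg, bce, bcg, bef, bfg, cdg, def, deg

Hence C_0 ≅ Z^7, C_1 ≅ Z^18, C_2 ≅ Z^12.

∂_1: C_1 → C_0 sends each edge [p,q] (with p < q) to q − p.
The resulting 7×18 matrix has rank 6, and its Smith normal form has invariant factors (1,1,1,1,1,1).

The boundary map ∂_2: C_2 → C_1 maps a triangle to the signed sum of its edges. For instance
  ∂bcg = cg − bg + bc,
  ∂adf = df − af + ad.
As a 18×12 matrix over Z this has rank 12, with invariant factors (1,1,1,1,1,1,1,1,1,1,1,2).

Computing H_k = (kernel of ∂_k) / (image of ∂_{k+1}):

  H_0: rank C_0 − rank ∂_1 = 7 − 6 = 1, and the invariant factors of ∂_1 are all 1, so H_0 = Z.
  H_1: rank ker ∂_1 − rank ∂_2 = (18 − 6) − 12 = 0, and ∂_2 has invariant factor 2 > 1, so H_1 = Z/2.
  H_2: rank ker ∂_2 − rank ∂_3 = (12 − 12) − 0 = 0, and there is no ∂_3, so H_2 = 0.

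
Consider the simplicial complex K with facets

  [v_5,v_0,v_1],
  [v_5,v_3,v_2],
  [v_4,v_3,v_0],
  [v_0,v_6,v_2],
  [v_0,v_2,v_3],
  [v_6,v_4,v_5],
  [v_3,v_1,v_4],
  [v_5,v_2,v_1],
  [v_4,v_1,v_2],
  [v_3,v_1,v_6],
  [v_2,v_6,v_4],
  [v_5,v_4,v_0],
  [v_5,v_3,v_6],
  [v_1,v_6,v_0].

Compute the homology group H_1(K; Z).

Fix the vertex order v_0 < v_1 < v_2 < v_3 < v_4 < v_5 < v_6 and write every simplex with vertices in increasing order. Then dim K = 2 and the simplices of K are:

  0-simplices (7): [v_0], [v_1], [v_2], [v_3], [v_4], [v_5], [v_6]
  1-simplices (21): (21 of them)
  2-simplices (14): (14 of them)

so the chain groups are C_0 ≅ Z^7, C_1 ≅ Z^21, C_2 ≅ Z^14.

The boundary map ∂_1: C_1 → C_0 is given by ∂[p,q] = [q] − [p].
The resulting 7×21 matrix has rank 6, and its Smith normal form has invariant factors (1,1,1,1,1,1).

The boundary map ∂_2: C_2 → C_1 sends each 2-simplex [p,q,r] to [q,r] − [p,r] + [p,q]. For instance
  ∂[v_0,v_1,v_5] = [v_1,v_5] − [v_0,v_5] + [v_0,v_1],
  ∂[v_1,v_3,v_4] = [v_3,v_4] − [v_1,v_4] + [v_1,v_3].
This gives a 21×14 integer matrix of rank 13; reducing to Smith normal form yields diagonal entries (1,1,1,1,1,1,1,1,1,1,1,1,1).

From H_k ≅ ker(∂_k) / im(∂_{k+1}) we obtain:

  H_1: rank ker ∂_1 − rank ∂_2 = (21 − 6) − 13 = 2, and the invariant factors of ∂_2 are all 1, so H_1 ≅ Z^2.

(K is a triangulation of the torus T^2.)

H_1 = Z^2.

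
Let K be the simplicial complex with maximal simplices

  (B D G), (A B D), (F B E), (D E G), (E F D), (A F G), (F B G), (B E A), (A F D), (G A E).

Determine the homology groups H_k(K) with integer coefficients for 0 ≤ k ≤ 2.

Fix the vertex order A < B < D < E < F < G and write every simplex with vertices in increasing order. Then dim K = 2 and the simplices of K are:

  0-simplices (6): A, B, D, E, F, G
  1-simplices (15): AB, AD, AE, AF, AG, BD, BE, BF, BG, DE, DF, DG, EF, EG, FG
  2-simplices (10): ABD, ABE, ADF, AEG, AFG, BDG, BEF, BFG, DEF, DEG

giving chain groups C_0 ≅ Z^6, C_1 ≅ Z^15, C_2 ≅ Z^10.

Boundary ∂_1: C_1 → C_0 is given by ∂[p,q] = [q] − [p].
The 6×15 boundary matrix has rank 5 and Smith normal form diag(1,1,1,1,1).

The boundary map ∂_2: C_2 → C_1 acts by ∂[p,q,r] = [q,r] − [p,r] + [p,q]. For instance
  ∂BFG = FG − BG + BF,
  ∂BEF = EF − BF + BE.
The 15×10 boundary matrix has rank 10 and Smith normal form diag(1,1,1,1,1,1,1,1,1,2).

Computing H_k = (kernel of ∂_k) / (image of ∂_{k+1}):

  H_0: rank C_0 − rank ∂_1 = 6 − 5 = 1, and the invariant factors of ∂_1 are all 1, so H_0 = Z.
  H_1: rank ker ∂_1 − rank ∂_2 = (15 − 5) − 10 = 0, and ∂_2 has invariant factor 2 > 1, so H_1 = Z/2.
  H_2: rank ker ∂_2 − rank ∂_3 = (10 − 10) − 0 = 0, and there is no ∂_3, so H_2 = 0.

H_0 ≅ Z,  H_1 ≅ Z/2,  H_2 = 0.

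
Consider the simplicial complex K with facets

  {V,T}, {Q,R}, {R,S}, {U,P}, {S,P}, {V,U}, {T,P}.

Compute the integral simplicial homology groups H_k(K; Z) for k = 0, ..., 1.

Take the total order P < Q < R < S < T < U < V on the vertex set. Then K (dimension 1) consists of the simplices:

  0-simplices (7): P, Q, R, S, T, U, V
  1-simplices (7): PS, PT, PU, QR, RS, TV, UV

so the chain groups are C_0 ≅ Z^7, C_1 ≅ Z^7.

Boundary ∂_1: C_1 → C_0 sends each edge [p,q] (with p < q) to q − p. For instance
  ∂PS = S − P.
As a 7×7 matrix over Z this has rank 6, with invariant factors (1,1,1,1,1,1).

Computing H_k = (kernel of ∂_k) / (image of ∂_{k+1}):

  H_0: rank C_0 − rank ∂_1 = 7 − 6 = 1, and the invariant factors of ∂_1 are all 1, so H_0 = Z.
  H_1: rank ker ∂_1 − rank ∂_2 = (7 − 6) − 0 = 1, and there is no ∂_2, so H_1 = Z.

H_0 = Z,  H_1 = Z.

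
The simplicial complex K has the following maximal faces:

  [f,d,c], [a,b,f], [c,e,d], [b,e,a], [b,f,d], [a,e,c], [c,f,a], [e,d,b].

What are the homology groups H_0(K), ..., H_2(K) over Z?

H_0 ≅ Z,  H_1 = 0,  H_2 ≅ Z.

We work with the vertex ordering a < b < c < d < e < f. The simplices of K, each written with vertices in increasing order, are:

  0-simplices (6): a, b, c, d, e, f
  1-simplices (12): ab, ac, ae, af, bd, be, bf, cd, ce, cf, de, df
  2-simplices (8): abe, abf, ace, acf, bde, bdf, cde, cdf

Hence C_0 ≅ Z^6, C_1 ≅ Z^12, C_2 ≅ Z^8.

∂_1: C_1 → C_0 is given by ∂[p,q] = [q] − [p].
The resulting 6×12 matrix has rank 5, and its Smith normal form has invariant factors (1,1,1,1,1).

The boundary map ∂_2: C_2 → C_1 maps a triangle to the signed sum of its edges. For instance
  ∂bdf = df − bf + bd,
  ∂acf = cf − af + ac.
As a 12×8 matrix over Z this has rank 7, with invariant factors (1,1,1,1,1,1,1).

Computing H_k = (kernel of ∂_k) / (image of ∂_{k+1}):

  H_0: rank C_0 − rank ∂_1 = 6 − 5 = 1, and the invariant factors of ∂_1 are all 1, so H_0 ≅ Z.
  H_1: rank ker ∂_1 − rank ∂_2 = (12 − 5) − 7 = 0, and the invariant factors of ∂_2 are all 1, so H_1 ≅ 0.
  H_2: rank ker ∂_2 − rank ∂_3 = (8 − 7) − 0 = 1, and there is no ∂_3, so H_2 ≅ Z.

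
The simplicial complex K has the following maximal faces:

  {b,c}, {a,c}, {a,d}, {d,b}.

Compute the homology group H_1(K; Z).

Order the vertices as a < b < c < d. Listing each simplex with vertices in this order, K has dimension 1 with simplices:

  0-simplices (4): a, b, c, d
  1-simplices (4): ac, ad, bc, bd

so the chain groups are C_0 ≅ Z^4, C_1 ≅ Z^4.

The boundary map ∂_1: C_1 → C_0 is given by ∂[p,q] = [q] − [p]. For instance
  ∂bd = d − b.
This gives a 4×4 integer matrix of rank 3; reducing to Smith normal form yields diagonal entries (1,1,1).

Computing H_k = (kernel of ∂_k) / (image of ∂_{k+1}):

  H_1: rank ker ∂_1 − rank ∂_2 = (4 − 3) − 0 = 1, and there is no ∂_2, so H_1 ≅ Z.

H_1 = Z.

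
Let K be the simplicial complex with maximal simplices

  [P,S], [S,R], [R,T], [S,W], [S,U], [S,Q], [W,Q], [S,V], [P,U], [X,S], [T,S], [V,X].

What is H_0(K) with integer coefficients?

We work with the vertex ordering P < Q < R < S < T < U < V < W < X. The simplices of K, each written with vertices in increasing order, are:

  0-simplices (9): P, Q, R, S, T, U, V, W, X
  1-simplices (12): PS, PU, QS, QW, RS, RT, ST, SU, SV, SW, SX, VX

so the chain groups are C_0 ≅ Z^9, C_1 ≅ Z^12.

Boundary ∂_1: C_1 → C_0 sends each edge [p,q] (with p < q) to q − p.
This gives a 9×12 integer matrix of rank 8; reducing to Smith normal form yields diagonal entries (1,1,1,1,1,1,1,1).

Now H_k = ker ∂_k / im ∂_{k+1}, so:

  H_0: rank C_0 − rank ∂_1 = 9 − 8 = 1, and the invariant factors of ∂_1 are all 1, so H_0 = Z.

H_0 = Z.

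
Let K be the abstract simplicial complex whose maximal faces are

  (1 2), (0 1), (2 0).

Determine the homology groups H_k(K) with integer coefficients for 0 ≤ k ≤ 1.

We work with the vertex ordering 0 < 1 < 2. The simplices of K, each written with vertices in increasing order, are:

  0-simplices (3): [0], [1], [2]
  1-simplices (3): [0,1], [0,2], [1,2]

so the chain groups are C_0 ≅ Z^3, C_1 ≅ Z^3.

Boundary ∂_1: C_1 → C_0 maps an edge to its endpoints' difference, ∂[p,q] = q − p.
As a 3×3 matrix over Z this has rank 2, with invariant factors (1,1).

Reading off H_k = ker ∂_k / im ∂_{k+1}:

  H_0: rank C_0 − rank ∂_1 = 3 − 2 = 1, and the invariant factors of ∂_1 are all 1, so H_0 = Z.
  H_1: rank ker ∂_1 − rank ∂_2 = (3 − 2) − 0 = 1, and there is no ∂_2, so H_1 = Z.

As a check, the Euler characteristic is 3 − 3 = 0, which agrees with 1 − 1 = 0.

H_0 ≅ Z,  H_1 ≅ Z.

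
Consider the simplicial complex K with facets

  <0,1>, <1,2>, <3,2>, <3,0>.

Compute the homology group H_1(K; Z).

H_1 ≅ Z.

K has 4 vertices, 4 edges.
rank ∂_1 = 3, rank ∂_2 = 0 ⇒ b_1 = 4 − 3 − 0 = 1. So H_1 ≅ Z.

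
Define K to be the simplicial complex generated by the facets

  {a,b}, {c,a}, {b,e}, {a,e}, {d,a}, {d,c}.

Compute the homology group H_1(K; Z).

H_1 ≅ Z^2.

Fix the vertex order a < b < c < d < e and write every simplex with vertices in increasing order. Then dim K = 1 and the simplices of K are:

  0-simplices (5): a, b, c, d, e
  1-simplices (6): ab, ac, ad, ae, be, cd

so the chain groups are C_0 ≅ Z^5, C_1 ≅ Z^6.

Boundary ∂_1: C_1 → C_0 maps an edge to its endpoints' difference, ∂[p,q] = q − p.
The resulting 5×6 matrix has rank 4, and its Smith normal form has invariant factors (1,1,1,1).

From H_k ≅ ker(∂_k) / im(∂_{k+1}) we obtain:

  H_1: rank ker ∂_1 − rank ∂_2 = (6 − 4) − 0 = 2, and there is no ∂_2, so H_1 ≅ Z^2.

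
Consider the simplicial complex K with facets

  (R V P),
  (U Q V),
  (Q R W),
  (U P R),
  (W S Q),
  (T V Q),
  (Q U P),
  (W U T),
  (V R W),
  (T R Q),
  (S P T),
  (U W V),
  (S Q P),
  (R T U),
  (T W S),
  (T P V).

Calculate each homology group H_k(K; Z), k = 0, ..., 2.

H_0 = Z,  H_1 = Z^2,  H_2 = Z.

We work with the vertex ordering P < Q < R < S < T < U < V < W. The simplices of K, each written with vertices in increasing order, are:

  0-simplices (8): P, Q, R, S, T, U, V, W
  1-simplices (24): PQ, PR, PS, PT, PU, PV, QR, QS, QT, QU, QV, QW, RT, RU, RV, RW, ST, SW, TU, TV, TW, UV, UW, VW
  2-simplices (16): PQS, PQU, PRU, PRV, PST, PTV, QRT, QRW, QSW, QTV, QUV, RTU, RVW, STW, TUW, UVW

so the chain groups are C_0 ≅ Z^8, C_1 ≅ Z^24, C_2 ≅ Z^16.

The boundary map ∂_1: C_1 → C_0 is given by ∂[p,q] = [q] − [p].
This gives a 8×24 integer matrix of rank 7; reducing to Smith normal form yields diagonal entries (1,1,1,1,1,1,1).

Boundary ∂_2: C_2 → C_1 acts by ∂[p,q,r] = [q,r] − [p,r] + [p,q]. For instance
  ∂RVW = VW − RW + RV,
  ∂PTV = TV − PV + PT.
As a 24×16 matrix over Z this has rank 15, with invariant factors (1,1,1,1,1,1,1,1,1,1,1,1,1,1,1).

Reading off H_k = ker ∂_k / im ∂_{k+1}:

  H_0: rank C_0 − rank ∂_1 = 8 − 7 = 1, and the invariant factors of ∂_1 are all 1, so H_0 ≅ Z.
  H_1: rank ker ∂_1 − rank ∂_2 = (24 − 7) − 15 = 2, and the invariant factors of ∂_2 are all 1, so H_1 ≅ Z^2.
  H_2: rank ker ∂_2 − rank ∂_3 = (16 − 15) − 0 = 1, and there is no ∂_3, so H_2 ≅ Z.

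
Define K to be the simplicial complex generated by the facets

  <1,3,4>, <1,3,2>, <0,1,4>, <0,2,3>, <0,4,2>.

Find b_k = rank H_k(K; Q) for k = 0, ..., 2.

Fix the vertex order 0 < 1 < 2 < 3 < 4 and write every simplex with vertices in increasing order. Then dim K = 2 and the simplices of K are:

  0-simplices (5): [0], [1], [2], [3], [4]
  1-simplices (10): [0,1], [0,2], [0,3], [0,4], [1,2], [1,3], [1,4], [2,3], [2,4], [3,4]
  2-simplices (5): [0,1,4], [0,2,3], [0,2,4], [1,2,3], [1,3,4]

giving chain groups C_0 ≅ Z^5, C_1 ≅ Z^10, C_2 ≅ Z^5.

∂_1: C_1 → C_0 sends each edge [p,q] (with p < q) to q − p. For instance
  ∂[0,1] = [1] − [0].
The 5×10 boundary matrix has rank 4 and Smith normal form diag(1,1,1,1).

The boundary map ∂_2: C_2 → C_1 maps a triangle to the signed sum of its edges. For instance
  ∂[1,3,4] = [3,4] − [1,4] + [1,3],
  ∂[0,1,4] = [1,4] − [0,4] + [0,1].
This gives a 10×5 integer matrix of rank 5; reducing to Smith normal form yields diagonal entries (1,1,1,1,1).

Now H_k = ker ∂_k / im ∂_{k+1}, so:

  H_0: rank C_0 − rank ∂_1 = 5 − 4 = 1, and the invariant factors of ∂_1 are all 1, so H_0 ≅ Z.
  H_1: rank ker ∂_1 − rank ∂_2 = (10 − 4) − 5 = 1, and the invariant factors of ∂_2 are all 1, so H_1 ≅ Z.
  H_2: rank ker ∂_2 − rank ∂_3 = (5 − 5) − 0 = 0, and there is no ∂_3, so H_2 ≅ 0.

(K is a triangulation of the Möbius band.)

Hence the Betti numbers are b_0 = 1, b_1 = 1, b_2 = 0.

b_0 = 1, b_1 = 1, b_2 = 0.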